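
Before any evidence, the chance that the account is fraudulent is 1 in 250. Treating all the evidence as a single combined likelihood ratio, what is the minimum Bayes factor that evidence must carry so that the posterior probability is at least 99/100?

Prior odds = 0.004/0.996 = 1/249.
Target odds = 0.99/0.01 = 99.
Required Bayes factor = 99 ÷ (1/249) = 24651.

24651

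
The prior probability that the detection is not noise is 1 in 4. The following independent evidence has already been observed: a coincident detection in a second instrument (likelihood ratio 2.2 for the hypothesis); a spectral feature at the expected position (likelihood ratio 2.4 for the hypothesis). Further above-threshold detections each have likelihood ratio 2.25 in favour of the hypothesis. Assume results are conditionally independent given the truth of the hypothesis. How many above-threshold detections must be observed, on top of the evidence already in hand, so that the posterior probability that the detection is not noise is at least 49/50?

5

Prior odds = 0.25/0.75 = 1/3.
Combined Bayes factor of the evidence already in hand = 2.2 × 2.4 = 5.28.
Odds after that evidence = (1/3) × 5.28 = 1.76.
Target odds = 0.98/0.02 = 49.
Need 2.25ⁿ ≥ 49 ÷ 1.76 = 1225/44.
2.25⁴ = 25.62890625 falls short of 1225/44 but 2.25⁵ = 59049/1024 reaches it, so n = 5.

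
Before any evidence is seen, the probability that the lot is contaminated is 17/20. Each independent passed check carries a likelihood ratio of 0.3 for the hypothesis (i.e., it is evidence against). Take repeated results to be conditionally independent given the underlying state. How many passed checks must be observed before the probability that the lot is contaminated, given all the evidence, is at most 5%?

4

Prior odds: 0.85 ÷ 0.15 = 17/3.
Likelihood ratio per passed check = 0.3.
Target posterior odds = 0.05/0.95 = 1/19.
Require 0.3ⁿ ≤ 1/19 ÷ (17/3) = 3/323.
0.3³ = 0.027 is still above 3/323 but 0.3⁴ = 0.0081 is at or below it, so n = 4.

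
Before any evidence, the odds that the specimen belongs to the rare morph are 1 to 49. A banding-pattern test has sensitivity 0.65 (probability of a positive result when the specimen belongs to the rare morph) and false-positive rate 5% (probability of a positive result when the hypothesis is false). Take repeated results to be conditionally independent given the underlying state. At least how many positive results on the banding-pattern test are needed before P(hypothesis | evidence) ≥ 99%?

4

Prior odds = 1/49.
Likelihood ratio of a positive result = 0.65/0.05 = 13.
Target posterior odds = 0.99/0.01 = 99.
Require 13ⁿ ≥ 99 ÷ (1/49) = 4851.
13³ = 2197 falls short of 4851 but 13⁴ = 28561 reaches it, so n = 4.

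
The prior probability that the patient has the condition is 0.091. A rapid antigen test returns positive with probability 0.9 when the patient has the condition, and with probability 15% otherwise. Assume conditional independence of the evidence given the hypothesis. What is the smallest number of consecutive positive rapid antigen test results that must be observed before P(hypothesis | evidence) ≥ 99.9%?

Prior odds = 0.091/0.909 = 91/909.
Likelihood ratio of a positive result = 0.9/0.15 = 6.
Target posterior odds = 0.999/0.001 = 999.
Need (91/909) × 6ⁿ ≥ 999, i.e. 6ⁿ ≥ 908091/91.
6⁵ = 7776 falls short of 908091/91 but 6⁶ = 46656 reaches it, so n = 6.

6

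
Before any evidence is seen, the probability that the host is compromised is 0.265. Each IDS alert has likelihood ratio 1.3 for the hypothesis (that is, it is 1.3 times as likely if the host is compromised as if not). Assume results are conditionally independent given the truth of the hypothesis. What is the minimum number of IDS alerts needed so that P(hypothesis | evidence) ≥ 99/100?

22

Prior odds: 0.265 ÷ 0.735 = 53/147.
Likelihood ratio per IDS alert = 1.3.
Target odds: 0.99 ÷ 0.01 = 99.
Require 1.3ⁿ ≥ 99 ÷ (53/147) = 14553/53.
1.3²¹ ≈247.065 falls short of 14553/53 but 1.3²² ≈321.184 reaches it, so n = 22.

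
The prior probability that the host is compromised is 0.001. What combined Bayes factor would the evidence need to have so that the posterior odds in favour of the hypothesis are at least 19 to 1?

18981

Prior odds = 0.001/0.999 = 1/999.
Target odds = 19.
Required Bayes factor = 19 ÷ (1/999) = 18981.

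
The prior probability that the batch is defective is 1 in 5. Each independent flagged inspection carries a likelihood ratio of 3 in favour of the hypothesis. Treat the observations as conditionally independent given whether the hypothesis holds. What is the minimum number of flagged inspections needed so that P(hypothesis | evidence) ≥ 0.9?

Prior odds: 0.2 ÷ 0.8 = 0.25.
Likelihood ratio per flagged inspection = 3.
Target posterior odds = 0.9/0.1 = 9.
Require 3ⁿ ≥ 9 ÷ 0.25 = 36.
3³ = 27 falls short of 36 but 3⁴ = 81 reaches it, so n = 4.

4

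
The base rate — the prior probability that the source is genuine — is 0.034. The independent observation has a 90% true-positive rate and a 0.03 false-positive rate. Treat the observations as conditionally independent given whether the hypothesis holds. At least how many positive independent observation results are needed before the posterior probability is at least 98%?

Prior odds: 0.034 ÷ 0.966 = 17/483.
Likelihood ratio of a positive result = 0.9/0.03 = 30.
Target odds: 0.98 ÷ 0.02 = 49.
Require 30ⁿ ≥ 49 ÷ (17/483) = 23667/17.
30² = 900 falls short of 23667/17 but 30³ = 27000 reaches it, so n = 3.

3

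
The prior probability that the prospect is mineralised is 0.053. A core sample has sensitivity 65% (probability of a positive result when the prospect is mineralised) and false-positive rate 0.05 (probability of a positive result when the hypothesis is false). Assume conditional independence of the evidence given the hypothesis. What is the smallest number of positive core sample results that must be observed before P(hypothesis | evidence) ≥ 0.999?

Prior odds = 0.053/0.947 = 53/947.
Likelihood ratio of a positive result = 0.65/0.05 = 13.
Target odds: 0.999 ÷ 0.001 = 999.
Require 13ⁿ ≥ 999 ÷ (53/947) = 946053/53.
13³ = 2197 falls short of 946053/53 but 13⁴ = 28561 reaches it, so n = 4.

4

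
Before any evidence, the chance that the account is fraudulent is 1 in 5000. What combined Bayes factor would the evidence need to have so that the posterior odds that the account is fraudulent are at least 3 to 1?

14997

Prior odds = 0.0002/0.9998 = 1/4999.
Target odds = 3.
Required Bayes factor = 3 ÷ (1/4999) = 14997.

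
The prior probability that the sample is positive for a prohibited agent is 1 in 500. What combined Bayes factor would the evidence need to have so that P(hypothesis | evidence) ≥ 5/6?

Prior odds = 0.002/0.998 = 1/499.
Target odds = (5/6)/(1/6) = 5.
Required Bayes factor = 5 ÷ (1/499) = 2495.

2495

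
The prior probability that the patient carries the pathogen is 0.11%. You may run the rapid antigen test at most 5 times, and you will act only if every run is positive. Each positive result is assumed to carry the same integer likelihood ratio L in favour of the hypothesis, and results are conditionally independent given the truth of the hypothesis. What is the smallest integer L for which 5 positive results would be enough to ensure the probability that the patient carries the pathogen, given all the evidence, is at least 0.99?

10

Prior odds = 0.0011/0.9989 = 11/9989.
Target odds = 0.99/0.01 = 99.
Need L⁵ ≥ 99 ÷ (11/9989) = 89901.
9⁵ = 59049 < 89901 ≤ 100000 = 10⁵, so L = 10.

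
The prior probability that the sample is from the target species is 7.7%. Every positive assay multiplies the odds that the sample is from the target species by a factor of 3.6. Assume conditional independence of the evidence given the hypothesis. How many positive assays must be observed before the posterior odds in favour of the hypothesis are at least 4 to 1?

4

Prior odds = 0.077/0.923 = 77/923.
Likelihood ratio per positive assay = 3.6.
Target odds = 4.
Require 3.6ⁿ ≥ 4 ÷ (77/923) = 3692/77.
3.6³ = 46.656 falls short of 3692/77 but 3.6⁴ = 167.9616 reaches it, so n = 4.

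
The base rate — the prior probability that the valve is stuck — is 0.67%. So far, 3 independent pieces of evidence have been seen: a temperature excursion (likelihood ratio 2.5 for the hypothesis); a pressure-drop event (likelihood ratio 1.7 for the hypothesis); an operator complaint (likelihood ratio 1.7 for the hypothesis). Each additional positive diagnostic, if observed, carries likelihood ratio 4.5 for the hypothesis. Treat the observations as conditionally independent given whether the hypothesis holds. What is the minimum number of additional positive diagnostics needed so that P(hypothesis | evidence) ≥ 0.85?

Prior odds = 0.0067/0.9933 = 67/9933.
Combined Bayes factor of the evidence already in hand = 2.5 × 1.7 × 1.7 = 7.225.
Odds after that evidence = (67/9933) × 7.225 = 19363/397320.
Target odds = 0.85/0.15 = 17/3.
Need 4.5ⁿ ≥ 17/3 ÷ (19363/397320) = 132440/1139.
4.5³ = 91.125 falls short of 132440/1139 but 4.5⁴ = 410.0625 reaches it, so n = 4.

4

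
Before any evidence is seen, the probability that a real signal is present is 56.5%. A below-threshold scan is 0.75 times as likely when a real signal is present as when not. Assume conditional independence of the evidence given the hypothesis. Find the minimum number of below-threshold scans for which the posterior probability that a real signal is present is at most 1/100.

Prior odds: 0.565 ÷ 0.435 = 113/87.
Likelihood ratio per below-threshold scan = 0.75.
Target odds: 0.01 ÷ 0.99 = 1/99.
Need (113/87) × 0.75ⁿ ≤ 1/99, i.e. 0.75ⁿ ≤ 29/3729.
0.75¹⁶ ≈0.0100226 is still above 29/3729 but 0.75¹⁷ ≈0.00751695 is at or below it, so n = 17.

17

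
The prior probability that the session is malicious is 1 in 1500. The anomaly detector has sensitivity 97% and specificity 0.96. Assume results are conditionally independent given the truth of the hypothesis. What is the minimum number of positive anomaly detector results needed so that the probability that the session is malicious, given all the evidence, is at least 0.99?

Prior odds: (1/1500) ÷ (1499/1500) = 1/1499.
False-positive rate = 1 − 0.96 = 0.04; likelihood ratio of a positive = 0.97/0.04 = 24.25.
Target odds: 0.99 ÷ 0.01 = 99.
Require 24.25ⁿ ≥ 99 ÷ (1/1499) = 148401.
24.25³ = 912673/64 falls short of 148401 but 24.25⁴ = 88529281/256 reaches it, so n = 4.

4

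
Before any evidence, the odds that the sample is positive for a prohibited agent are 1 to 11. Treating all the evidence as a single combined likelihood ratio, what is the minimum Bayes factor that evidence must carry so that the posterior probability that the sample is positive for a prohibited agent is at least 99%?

Prior odds = 1/11.
Target odds = 0.99/0.01 = 99.
Required Bayes factor = 99 ÷ (1/11) = 1089.

1089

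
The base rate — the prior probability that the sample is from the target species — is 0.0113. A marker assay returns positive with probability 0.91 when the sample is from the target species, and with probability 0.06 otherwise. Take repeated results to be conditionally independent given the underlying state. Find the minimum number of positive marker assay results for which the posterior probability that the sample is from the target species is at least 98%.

4

Prior odds = 0.0113/0.9887 = 113/9887.
Likelihood ratio of a positive result = 0.91/0.06 = 91/6.
Target odds: 0.98 ÷ 0.02 = 49.
Need (113/9887) × (91/6)ⁿ ≥ 49, i.e. (91/6)ⁿ ≥ 484463/113.
(91/6)³ = 753571/216 falls short of 484463/113 but (91/6)⁴ = 68574961/1296 reaches it, so n = 4.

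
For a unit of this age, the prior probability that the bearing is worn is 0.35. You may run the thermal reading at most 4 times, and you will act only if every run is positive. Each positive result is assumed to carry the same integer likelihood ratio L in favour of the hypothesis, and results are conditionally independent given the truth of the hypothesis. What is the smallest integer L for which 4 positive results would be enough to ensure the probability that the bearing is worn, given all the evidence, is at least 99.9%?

7

Prior odds = 0.35/0.65 = 7/13.
Target odds = 0.999/0.001 = 999.
Need L⁴ ≥ 999 ÷ (7/13) = 12987/7.
6⁴ = 1296 < 12987/7 ≤ 2401 = 7⁴, so L = 7.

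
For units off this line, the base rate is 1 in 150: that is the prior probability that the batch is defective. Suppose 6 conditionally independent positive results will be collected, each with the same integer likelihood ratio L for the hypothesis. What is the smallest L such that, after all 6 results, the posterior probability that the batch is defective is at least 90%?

4

Prior odds = (1/150)/(149/150) = 1/149.
Target odds = 0.9/0.1 = 9.
Need L⁶ ≥ 9 ÷ (1/149) = 1341.
3⁶ = 729 < 1341 ≤ 4096 = 4⁶, so L = 4.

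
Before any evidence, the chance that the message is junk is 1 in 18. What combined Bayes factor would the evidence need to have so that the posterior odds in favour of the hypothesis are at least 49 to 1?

833

Prior odds = (1/18)/(17/18) = 1/17.
Target odds = 49.
Required Bayes factor = 49 ÷ (1/17) = 833.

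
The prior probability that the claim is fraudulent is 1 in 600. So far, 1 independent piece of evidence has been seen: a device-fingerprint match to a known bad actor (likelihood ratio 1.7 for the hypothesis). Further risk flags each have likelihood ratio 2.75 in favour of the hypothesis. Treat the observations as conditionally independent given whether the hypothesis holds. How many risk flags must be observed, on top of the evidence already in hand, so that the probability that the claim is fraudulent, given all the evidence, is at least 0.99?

Prior odds = (1/600)/(599/600) = 1/599.
Bayes factor of the evidence already in hand = 1.7.
Odds after that evidence = (1/599) × 1.7 = 17/5990.
Target odds = 0.99/0.01 = 99.
Need 2.75ⁿ ≥ 99 ÷ (17/5990) = 593010/17.
2.75¹⁰ ≈24735.9 falls short of 593010/17 but 2.75¹¹ ≈68023.6 reaches it, so n = 11.

11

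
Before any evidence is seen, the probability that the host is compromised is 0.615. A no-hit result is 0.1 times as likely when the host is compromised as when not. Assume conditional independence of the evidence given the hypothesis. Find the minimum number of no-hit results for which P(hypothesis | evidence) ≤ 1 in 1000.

4

Prior odds = 0.615/0.385 = 123/77.
Likelihood ratio per no-hit result = 0.1.
Target posterior odds = 0.001/0.999 = 1/999.
Need (123/77) × 0.1ⁿ ≤ 1/999, i.e. 0.1ⁿ ≤ 77/122877.
0.1³ = 0.001 is still above 77/122877 but 0.1⁴ = 0.0001 is at or below it, so n = 4.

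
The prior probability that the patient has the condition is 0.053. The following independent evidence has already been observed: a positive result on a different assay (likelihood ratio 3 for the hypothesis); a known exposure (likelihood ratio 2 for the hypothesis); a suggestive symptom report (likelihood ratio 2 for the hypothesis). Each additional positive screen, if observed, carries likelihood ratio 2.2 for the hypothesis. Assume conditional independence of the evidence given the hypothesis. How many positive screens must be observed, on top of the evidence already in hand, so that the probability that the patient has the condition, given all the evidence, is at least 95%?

Prior odds = 0.053/0.947 = 53/947.
Combined Bayes factor of the evidence already in hand = 3 × 2 × 2 = 12.
Odds after that evidence = (53/947) × 12 = 636/947.
Target odds = 0.95/0.05 = 19.
Need 2.2ⁿ ≥ 19 ÷ (636/947) = 17993/636.
2.2⁴ = 23.4256 falls short of 17993/636 but 2.2⁵ = 51.53632 reaches it, so n = 5.

5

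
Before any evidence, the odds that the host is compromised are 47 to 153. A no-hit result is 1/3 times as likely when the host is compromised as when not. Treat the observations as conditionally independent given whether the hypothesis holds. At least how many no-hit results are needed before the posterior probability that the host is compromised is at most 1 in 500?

5

Prior odds = 47/153.
Likelihood ratio per no-hit result = 1/3.
Target posterior odds = 0.002/0.998 = 1/499.
Need (47/153) × (1/3)ⁿ ≤ 1/499, i.e. (1/3)ⁿ ≤ 153/23453.
(1/3)⁴ = 1/81 is still above 153/23453 but (1/3)⁵ = 1/243 is at or below it, so n = 5.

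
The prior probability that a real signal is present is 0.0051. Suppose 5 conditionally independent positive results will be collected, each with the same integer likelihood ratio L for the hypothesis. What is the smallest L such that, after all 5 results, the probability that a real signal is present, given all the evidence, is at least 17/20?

Prior odds = 0.0051/0.9949 = 51/9949.
Target odds = 0.85/0.15 = 17/3.
Need L⁵ ≥ 17/3 ÷ (51/9949) = 9949/9.
4⁵ = 1024 < 9949/9 ≤ 3125 = 5⁵, so L = 5.

5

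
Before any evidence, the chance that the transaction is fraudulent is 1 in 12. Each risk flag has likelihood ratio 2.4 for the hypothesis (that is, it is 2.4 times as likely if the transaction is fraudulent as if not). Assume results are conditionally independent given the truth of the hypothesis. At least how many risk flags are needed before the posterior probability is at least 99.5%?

Prior odds = (1/12)/(11/12) = 1/11.
Likelihood ratio per risk flag = 2.4.
Target odds: 0.995 ÷ 0.005 = 199.
Need (1/11) × 2.4ⁿ ≥ 199, i.e. 2.4ⁿ ≥ 2189.
2.4⁸ = 429981696/390625 falls short of 2189 but 2.4⁹ ≈2641.81 reaches it, so n = 9.

9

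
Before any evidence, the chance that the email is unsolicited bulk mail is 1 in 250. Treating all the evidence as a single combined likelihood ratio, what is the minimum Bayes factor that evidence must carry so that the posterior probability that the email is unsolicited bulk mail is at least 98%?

12201

Prior odds = 0.004/0.996 = 1/249.
Target odds = 0.98/0.02 = 49.
Required Bayes factor = 49 ÷ (1/249) = 12201.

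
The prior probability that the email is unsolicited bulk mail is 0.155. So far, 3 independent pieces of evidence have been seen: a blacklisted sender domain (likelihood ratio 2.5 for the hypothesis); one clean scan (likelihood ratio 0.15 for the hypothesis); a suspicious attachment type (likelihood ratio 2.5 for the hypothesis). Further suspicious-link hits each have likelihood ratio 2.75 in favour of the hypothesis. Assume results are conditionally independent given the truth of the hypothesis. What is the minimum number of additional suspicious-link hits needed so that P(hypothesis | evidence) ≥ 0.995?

7

Prior odds = 0.155/0.845 = 31/169.
Combined Bayes factor of the evidence already in hand = 2.5 × 0.15 × 2.5 = 0.9375.
Odds after that evidence = (31/169) × 0.9375 = 465/2704.
Target odds = 0.995/0.005 = 199.
Need 2.75ⁿ ≥ 199 ÷ (465/2704) = 538096/465.
2.75⁶ = 1771561/4096 falls short of 538096/465 but 2.75⁷ = 19487171/16384 reaches it, so n = 7.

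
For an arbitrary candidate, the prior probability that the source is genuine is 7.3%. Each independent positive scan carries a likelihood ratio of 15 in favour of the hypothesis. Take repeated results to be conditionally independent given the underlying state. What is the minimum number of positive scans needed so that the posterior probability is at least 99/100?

3

Prior odds = 0.073/0.927 = 73/927.
Likelihood ratio per positive scan = 15.
Target posterior odds = 0.99/0.01 = 99.
Require 15ⁿ ≥ 99 ÷ (73/927) = 91773/73.
15² = 225 falls short of 91773/73 but 15³ = 3375 reaches it, so n = 3.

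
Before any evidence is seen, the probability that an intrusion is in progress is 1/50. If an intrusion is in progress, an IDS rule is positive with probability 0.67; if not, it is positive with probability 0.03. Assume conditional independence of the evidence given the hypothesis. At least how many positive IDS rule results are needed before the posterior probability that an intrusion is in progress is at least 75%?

Prior odds = 0.02/0.98 = 1/49.
Likelihood ratio of a positive = 0.67/0.03 = 67/3.
Target odds: 0.75 ÷ 0.25 = 3.
Need (1/49) × (67/3)ⁿ ≥ 3, i.e. (67/3)ⁿ ≥ 147.
(67/3)¹ = 67/3 falls short of 147 but (67/3)² = 4489/9 reaches it, so n = 2.

2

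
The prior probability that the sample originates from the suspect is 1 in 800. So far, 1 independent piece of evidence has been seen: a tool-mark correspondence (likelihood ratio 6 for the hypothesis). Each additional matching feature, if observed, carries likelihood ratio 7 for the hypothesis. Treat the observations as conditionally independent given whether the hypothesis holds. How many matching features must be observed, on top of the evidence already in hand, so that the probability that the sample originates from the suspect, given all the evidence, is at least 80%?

Prior odds = 0.00125/0.99875 = 1/799.
Bayes factor of the evidence already in hand = 6.
Odds after that evidence = (1/799) × 6 = 6/799.
Target odds = 0.8/0.2 = 4.
Need 7ⁿ ≥ 4 ÷ (6/799) = 1598/3.
7³ = 343 falls short of 1598/3 but 7⁴ = 2401 reaches it, so n = 4.

4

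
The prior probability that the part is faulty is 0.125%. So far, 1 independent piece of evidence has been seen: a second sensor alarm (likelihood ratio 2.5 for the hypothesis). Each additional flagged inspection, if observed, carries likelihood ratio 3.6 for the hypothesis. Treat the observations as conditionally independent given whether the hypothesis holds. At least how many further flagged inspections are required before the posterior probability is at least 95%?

7

Prior odds = 0.00125/0.99875 = 1/799.
Bayes factor of the evidence already in hand = 2.5.
Odds after that evidence = (1/799) × 2.5 = 5/1598.
Target odds = 0.95/0.05 = 19.
Need 3.6ⁿ ≥ 19 ÷ (5/1598) = 6072.4.
3.6⁶ = 34012224/15625 falls short of 6072.4 but 3.6⁷ = 612220032/78125 reaches it, so n = 7.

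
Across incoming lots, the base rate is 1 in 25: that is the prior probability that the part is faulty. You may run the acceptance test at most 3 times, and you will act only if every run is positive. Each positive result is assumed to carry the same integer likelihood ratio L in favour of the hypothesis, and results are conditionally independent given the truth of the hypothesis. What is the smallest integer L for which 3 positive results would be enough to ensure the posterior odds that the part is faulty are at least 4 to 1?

Prior odds = 0.04/0.96 = 1/24.
Target odds = 4.
Need L³ ≥ 4 ÷ (1/24) = 96.
4³ = 64 < 96 ≤ 125 = 5³, so L = 5.

5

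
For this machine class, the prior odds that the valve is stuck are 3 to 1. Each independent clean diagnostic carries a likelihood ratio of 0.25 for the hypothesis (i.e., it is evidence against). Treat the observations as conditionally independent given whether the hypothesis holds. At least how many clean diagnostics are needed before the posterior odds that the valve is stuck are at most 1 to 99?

Prior odds = 3.
Likelihood ratio per clean diagnostic = 0.25.
Target odds = 1/99.
Need 3 × 0.25ⁿ ≤ 1/99, i.e. 0.25ⁿ ≤ 1/297.
0.25⁴ = 0.00390625 is still above 1/297 but 0.25⁵ = 1/1024 is at or below it, so n = 5.

5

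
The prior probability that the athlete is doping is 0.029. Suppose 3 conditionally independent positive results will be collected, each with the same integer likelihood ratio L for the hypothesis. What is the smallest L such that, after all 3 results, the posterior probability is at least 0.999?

33

Prior odds = 0.029/0.971 = 29/971.
Target odds = 0.999/0.001 = 999.
Need L³ ≥ 999 ÷ (29/971) = 970029/29.
32³ = 32768 < 970029/29 ≤ 35937 = 33³, so L = 33.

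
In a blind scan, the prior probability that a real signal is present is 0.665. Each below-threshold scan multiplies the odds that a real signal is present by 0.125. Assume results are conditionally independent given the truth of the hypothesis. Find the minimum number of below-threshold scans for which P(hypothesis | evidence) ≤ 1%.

Prior odds = 0.665/0.335 = 133/67.
Likelihood ratio per below-threshold scan = 0.125.
Target odds: 0.01 ÷ 0.99 = 1/99.
Require 0.125ⁿ ≤ 1/99 ÷ (133/67) = 67/13167.
0.125² = 0.015625 is still above 67/13167 but 0.125³ = 0.001953125 is at or below it, so n = 3.

3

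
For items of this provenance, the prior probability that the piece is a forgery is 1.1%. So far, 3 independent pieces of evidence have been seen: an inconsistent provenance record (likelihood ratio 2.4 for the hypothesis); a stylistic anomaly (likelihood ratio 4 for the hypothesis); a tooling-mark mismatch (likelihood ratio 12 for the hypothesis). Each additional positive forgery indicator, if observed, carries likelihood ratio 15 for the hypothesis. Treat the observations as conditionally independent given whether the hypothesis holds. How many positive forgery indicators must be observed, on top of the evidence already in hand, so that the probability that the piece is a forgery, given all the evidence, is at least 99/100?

2

Prior odds = 0.011/0.989 = 11/989.
Combined Bayes factor of the evidence already in hand = 2.4 × 4 × 12 = 115.2.
Odds after that evidence = (11/989) × 115.2 = 6336/4945.
Target odds = 0.99/0.01 = 99.
Need 15ⁿ ≥ 99 ÷ (6336/4945) = 77.265625.
15¹ = 15 falls short of 77.265625 but 15² = 225 reaches it, so n = 2.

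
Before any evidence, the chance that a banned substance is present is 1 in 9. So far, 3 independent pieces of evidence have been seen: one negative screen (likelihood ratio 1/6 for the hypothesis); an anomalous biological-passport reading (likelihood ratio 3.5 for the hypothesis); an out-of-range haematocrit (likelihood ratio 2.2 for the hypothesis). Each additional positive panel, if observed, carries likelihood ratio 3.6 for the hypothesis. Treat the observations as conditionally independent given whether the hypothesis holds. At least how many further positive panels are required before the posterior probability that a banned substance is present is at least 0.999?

7

Prior odds = (1/9)/(8/9) = 0.125.
Combined Bayes factor of the evidence already in hand = (1/6) × 3.5 × 2.2 = 77/60.
Odds after that evidence = 0.125 × 77/60 = 77/480.
Target odds = 0.999/0.001 = 999.
Need 3.6ⁿ ≥ 999 ÷ (77/480) = 479520/77.
3.6⁶ = 34012224/15625 falls short of 479520/77 but 3.6⁷ = 612220032/78125 reaches it, so n = 7.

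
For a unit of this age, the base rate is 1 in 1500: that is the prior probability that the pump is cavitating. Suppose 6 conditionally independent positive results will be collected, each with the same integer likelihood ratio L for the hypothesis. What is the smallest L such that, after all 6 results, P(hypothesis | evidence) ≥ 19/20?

Prior odds = (1/1500)/(1499/1500) = 1/1499.
Target odds = 0.95/0.05 = 19.
Need L⁶ ≥ 19 ÷ (1/1499) = 28481.
5⁶ = 15625 < 28481 ≤ 46656 = 6⁶, so L = 6.

6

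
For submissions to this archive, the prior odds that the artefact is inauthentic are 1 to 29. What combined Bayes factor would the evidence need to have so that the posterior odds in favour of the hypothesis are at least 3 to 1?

87

Prior odds = 1/29.
Target odds = 3.
Required Bayes factor = 3 ÷ (1/29) = 87.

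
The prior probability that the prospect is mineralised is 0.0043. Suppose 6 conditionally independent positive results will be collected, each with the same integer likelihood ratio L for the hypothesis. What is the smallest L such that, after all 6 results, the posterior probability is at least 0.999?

Prior odds = 0.0043/0.9957 = 43/9957.
Target odds = 0.999/0.001 = 999.
Need L⁶ ≥ 999 ÷ (43/9957) = 9947043/43.
7⁶ = 117649 < 9947043/43 ≤ 262144 = 8⁶, so L = 8.

8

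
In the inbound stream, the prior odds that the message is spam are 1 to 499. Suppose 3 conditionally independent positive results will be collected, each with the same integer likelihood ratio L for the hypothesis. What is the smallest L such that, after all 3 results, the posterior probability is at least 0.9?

Prior odds = 1/499.
Target odds = 0.9/0.1 = 9.
Need L³ ≥ 9 ÷ (1/499) = 4491.
16³ = 4096 < 4491 ≤ 4913 = 17³, so L = 17.

17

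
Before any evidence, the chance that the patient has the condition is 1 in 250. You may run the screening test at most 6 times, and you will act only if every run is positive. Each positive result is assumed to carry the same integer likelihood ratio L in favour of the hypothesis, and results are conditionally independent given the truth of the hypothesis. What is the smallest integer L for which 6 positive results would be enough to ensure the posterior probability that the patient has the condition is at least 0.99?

Prior odds = 0.004/0.996 = 1/249.
Target odds = 0.99/0.01 = 99.
Need L⁶ ≥ 99 ÷ (1/249) = 24651.
5⁶ = 15625 < 24651 ≤ 46656 = 6⁶, so L = 6.

6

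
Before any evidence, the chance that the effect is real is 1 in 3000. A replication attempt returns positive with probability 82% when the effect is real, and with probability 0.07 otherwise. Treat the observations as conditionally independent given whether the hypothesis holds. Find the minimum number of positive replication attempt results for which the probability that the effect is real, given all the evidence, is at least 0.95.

5

Prior odds = (1/3000)/(2999/3000) = 1/2999.
Likelihood ratio of a positive result = 0.82/0.07 = 82/7.
Target odds: 0.95 ÷ 0.05 = 19.
Require (82/7)ⁿ ≥ 19 ÷ (1/2999) = 56981.
(82/7)⁴ = 45212176/2401 falls short of 56981 but (82/7)⁵ ≈220587 reaches it, so n = 5.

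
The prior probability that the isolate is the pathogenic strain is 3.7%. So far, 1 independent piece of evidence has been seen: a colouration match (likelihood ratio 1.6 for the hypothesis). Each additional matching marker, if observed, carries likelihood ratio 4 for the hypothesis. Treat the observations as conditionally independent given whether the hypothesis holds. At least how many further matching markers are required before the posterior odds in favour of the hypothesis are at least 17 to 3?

4

Prior odds = 0.037/0.963 = 37/963.
Bayes factor of the evidence already in hand = 1.6.
Odds after that evidence = (37/963) × 1.6 = 296/4815.
Target odds = 17/3.
Need 4ⁿ ≥ 17/3 ÷ (296/4815) = 27285/296.
4³ = 64 falls short of 27285/296 but 4⁴ = 256 reaches it, so n = 4.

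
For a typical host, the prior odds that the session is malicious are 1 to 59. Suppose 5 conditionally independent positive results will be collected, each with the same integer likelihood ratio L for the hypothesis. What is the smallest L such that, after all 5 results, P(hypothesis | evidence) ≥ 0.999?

Prior odds = 1/59.
Target odds = 0.999/0.001 = 999.
Need L⁵ ≥ 999 ÷ (1/59) = 58941.
8⁵ = 32768 < 58941 ≤ 59049 = 9⁵, so L = 9.

9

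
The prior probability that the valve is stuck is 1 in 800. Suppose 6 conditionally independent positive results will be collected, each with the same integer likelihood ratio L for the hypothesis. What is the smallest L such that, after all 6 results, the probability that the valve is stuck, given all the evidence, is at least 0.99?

Prior odds = 0.00125/0.99875 = 1/799.
Target odds = 0.99/0.01 = 99.
Need L⁶ ≥ 99 ÷ (1/799) = 79101.
6⁶ = 46656 < 79101 ≤ 117649 = 7⁶, so L = 7.

7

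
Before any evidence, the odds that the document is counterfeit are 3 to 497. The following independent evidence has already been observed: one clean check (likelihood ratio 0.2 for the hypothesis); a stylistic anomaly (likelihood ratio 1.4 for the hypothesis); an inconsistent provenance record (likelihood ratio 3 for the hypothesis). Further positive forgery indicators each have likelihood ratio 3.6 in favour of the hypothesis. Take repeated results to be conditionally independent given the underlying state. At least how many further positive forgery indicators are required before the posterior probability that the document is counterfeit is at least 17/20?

Prior odds = 3/497.
Combined Bayes factor of the evidence already in hand = 0.2 × 1.4 × 3 = 0.84.
Odds after that evidence = (3/497) × 0.84 = 9/1775.
Target odds = 0.85/0.15 = 17/3.
Need 3.6ⁿ ≥ 17/3 ÷ (9/1775) = 30175/27.
3.6⁵ = 604.66176 falls short of 30175/27 but 3.6⁶ = 34012224/15625 reaches it, so n = 6.

6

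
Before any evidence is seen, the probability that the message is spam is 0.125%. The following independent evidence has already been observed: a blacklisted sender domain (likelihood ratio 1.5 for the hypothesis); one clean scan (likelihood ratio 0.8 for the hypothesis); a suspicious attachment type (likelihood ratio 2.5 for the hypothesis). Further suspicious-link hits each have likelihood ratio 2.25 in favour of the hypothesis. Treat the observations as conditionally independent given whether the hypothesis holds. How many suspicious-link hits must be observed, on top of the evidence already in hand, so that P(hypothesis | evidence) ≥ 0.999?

16

Prior odds = 0.00125/0.99875 = 1/799.
Combined Bayes factor of the evidence already in hand = 1.5 × 0.8 × 2.5 = 3.
Odds after that evidence = (1/799) × 3 = 3/799.
Target odds = 0.999/0.001 = 999.
Need 2.25ⁿ ≥ 999 ÷ (3/799) = 266067.
2.25¹⁵ ≈191751 falls short of 266067 but 2.25¹⁶ ≈431440 reaches it, so n = 16.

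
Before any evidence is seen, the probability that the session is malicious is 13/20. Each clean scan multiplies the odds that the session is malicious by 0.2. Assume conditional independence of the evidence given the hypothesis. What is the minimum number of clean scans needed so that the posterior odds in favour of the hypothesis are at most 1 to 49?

Prior odds = 0.65/0.35 = 13/7.
Likelihood ratio per clean scan = 0.2.
Target odds = 1/49.
Need (13/7) × 0.2ⁿ ≤ 1/49, i.e. 0.2ⁿ ≤ 1/91.
0.2² = 0.04 is still above 1/91 but 0.2³ = 0.008 is at or below it, so n = 3.

3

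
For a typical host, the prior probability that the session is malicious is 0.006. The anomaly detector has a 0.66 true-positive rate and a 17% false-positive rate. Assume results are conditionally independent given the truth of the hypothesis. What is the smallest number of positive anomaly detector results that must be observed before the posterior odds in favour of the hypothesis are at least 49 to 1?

7

Prior odds: 0.006 ÷ 0.994 = 3/497.
Likelihood ratio of a positive result = 0.66/0.17 = 66/17.
Target odds = 49.
Need (3/497) × (66/17)ⁿ ≥ 49, i.e. (66/17)ⁿ ≥ 24353/3.
(66/17)⁶ ≈3424.29 falls short of 24353/3 but (66/17)⁷ ≈13294.3 reaches it, so n = 7.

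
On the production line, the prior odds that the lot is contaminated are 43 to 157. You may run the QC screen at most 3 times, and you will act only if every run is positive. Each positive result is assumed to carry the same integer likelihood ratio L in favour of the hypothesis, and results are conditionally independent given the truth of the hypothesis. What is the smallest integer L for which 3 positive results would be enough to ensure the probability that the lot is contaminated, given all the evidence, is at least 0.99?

8

Prior odds = 43/157.
Target odds = 0.99/0.01 = 99.
Need L³ ≥ 99 ÷ (43/157) = 15543/43.
7³ = 343 < 15543/43 ≤ 512 = 8³, so L = 8.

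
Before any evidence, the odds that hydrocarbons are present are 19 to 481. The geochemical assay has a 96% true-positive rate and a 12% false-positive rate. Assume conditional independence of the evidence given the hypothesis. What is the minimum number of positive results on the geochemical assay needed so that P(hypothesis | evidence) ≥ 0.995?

5

Prior odds = 19/481.
Likelihood ratio of a positive result = 0.96/0.12 = 8.
Target odds: 0.995 ÷ 0.005 = 199.
Need (19/481) × 8ⁿ ≥ 199, i.e. 8ⁿ ≥ 95719/19.
8⁴ = 4096 falls short of 95719/19 but 8⁵ = 32768 reaches it, so n = 5.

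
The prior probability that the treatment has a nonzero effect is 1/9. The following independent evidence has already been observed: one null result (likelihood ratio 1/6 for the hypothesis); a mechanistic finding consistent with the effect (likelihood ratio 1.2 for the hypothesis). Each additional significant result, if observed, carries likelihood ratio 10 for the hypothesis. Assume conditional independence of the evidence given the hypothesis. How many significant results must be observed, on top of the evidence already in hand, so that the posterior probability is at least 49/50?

4

Prior odds = (1/9)/(8/9) = 0.125.
Combined Bayes factor of the evidence already in hand = (1/6) × 1.2 = 0.2.
Odds after that evidence = 0.125 × 0.2 = 0.025.
Target odds = 0.98/0.02 = 49.
Need 10ⁿ ≥ 49 ÷ 0.025 = 1960.
10³ = 1000 falls short of 1960 but 10⁴ = 10000 reaches it, so n = 4.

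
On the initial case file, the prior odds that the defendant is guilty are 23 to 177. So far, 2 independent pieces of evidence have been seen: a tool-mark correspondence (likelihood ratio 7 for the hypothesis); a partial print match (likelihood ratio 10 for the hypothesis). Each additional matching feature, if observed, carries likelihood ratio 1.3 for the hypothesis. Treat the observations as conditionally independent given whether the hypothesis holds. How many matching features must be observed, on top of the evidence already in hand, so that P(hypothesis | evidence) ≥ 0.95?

3

Prior odds = 23/177.
Combined Bayes factor of the evidence already in hand = 7 × 10 = 70.
Odds after that evidence = (23/177) × 70 = 1610/177.
Target odds = 0.95/0.05 = 19.
Need 1.3ⁿ ≥ 19 ÷ (1610/177) = 3363/1610.
1.3² = 1.69 falls short of 3363/1610 but 1.3³ = 2.197 reaches it, so n = 3.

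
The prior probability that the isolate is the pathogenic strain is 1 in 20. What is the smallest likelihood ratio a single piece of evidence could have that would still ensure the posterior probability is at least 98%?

Prior odds = 0.05/0.95 = 1/19.
Target odds = 0.98/0.02 = 49.
Required Bayes factor = 49 ÷ (1/19) = 931.

931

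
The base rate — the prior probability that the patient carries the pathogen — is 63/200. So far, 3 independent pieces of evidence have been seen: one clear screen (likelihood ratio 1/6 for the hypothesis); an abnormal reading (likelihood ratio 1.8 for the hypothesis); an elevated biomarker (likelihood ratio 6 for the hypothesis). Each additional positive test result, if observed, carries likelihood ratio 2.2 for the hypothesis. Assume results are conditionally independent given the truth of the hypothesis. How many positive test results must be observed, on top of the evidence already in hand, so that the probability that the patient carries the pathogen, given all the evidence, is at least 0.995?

Prior odds = 0.315/0.685 = 63/137.
Combined Bayes factor of the evidence already in hand = (1/6) × 1.8 × 6 = 1.8.
Odds after that evidence = (63/137) × 1.8 = 567/685.
Target odds = 0.995/0.005 = 199.
Need 2.2ⁿ ≥ 199 ÷ (567/685) = 136315/567.
2.2⁶ = 1771561/15625 falls short of 136315/567 but 2.2⁷ = 19487171/78125 reaches it, so n = 7.

7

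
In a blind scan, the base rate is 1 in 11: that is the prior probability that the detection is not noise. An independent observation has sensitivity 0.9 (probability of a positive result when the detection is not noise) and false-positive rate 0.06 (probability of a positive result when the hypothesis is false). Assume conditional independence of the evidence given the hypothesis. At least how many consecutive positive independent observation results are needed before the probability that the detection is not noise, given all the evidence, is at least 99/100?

Prior odds: (1/11) ÷ (10/11) = 0.1.
Likelihood ratio of a positive result = 0.9/0.06 = 15.
Target posterior odds = 0.99/0.01 = 99.
Require 15ⁿ ≥ 99 ÷ 0.1 = 990.
15² = 225 falls short of 990 but 15³ = 3375 reaches it, so n = 3.

3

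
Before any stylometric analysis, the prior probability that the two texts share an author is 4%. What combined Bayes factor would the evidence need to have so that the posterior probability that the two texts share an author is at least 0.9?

216

Prior odds = 0.04/0.96 = 1/24.
Target odds = 0.9/0.1 = 9.
Required Bayes factor = 9 ÷ (1/24) = 216.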